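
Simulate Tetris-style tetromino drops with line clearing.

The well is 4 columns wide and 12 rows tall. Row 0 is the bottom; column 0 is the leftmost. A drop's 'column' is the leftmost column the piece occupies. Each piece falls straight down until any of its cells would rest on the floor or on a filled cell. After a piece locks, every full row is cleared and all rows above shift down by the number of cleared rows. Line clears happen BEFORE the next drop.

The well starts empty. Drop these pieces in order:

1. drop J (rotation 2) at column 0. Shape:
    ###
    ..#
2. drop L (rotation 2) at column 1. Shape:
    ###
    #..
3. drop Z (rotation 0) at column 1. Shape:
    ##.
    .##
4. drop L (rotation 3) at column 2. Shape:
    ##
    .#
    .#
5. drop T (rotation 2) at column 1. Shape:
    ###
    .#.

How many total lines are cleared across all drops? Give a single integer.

Drop 1: J rot2 at col 0 lands with bottom-row=0; cleared 0 line(s) (total 0); column heights now [2 2 2 0], max=2
Drop 2: L rot2 at col 1 lands with bottom-row=2; cleared 0 line(s) (total 0); column heights now [2 4 4 4], max=4
Drop 3: Z rot0 at col 1 lands with bottom-row=4; cleared 0 line(s) (total 0); column heights now [2 6 6 5], max=6
Drop 4: L rot3 at col 2 lands with bottom-row=5; cleared 0 line(s) (total 0); column heights now [2 6 8 8], max=8
Drop 5: T rot2 at col 1 lands with bottom-row=8; cleared 0 line(s) (total 0); column heights now [2 10 10 10], max=10

Answer: 0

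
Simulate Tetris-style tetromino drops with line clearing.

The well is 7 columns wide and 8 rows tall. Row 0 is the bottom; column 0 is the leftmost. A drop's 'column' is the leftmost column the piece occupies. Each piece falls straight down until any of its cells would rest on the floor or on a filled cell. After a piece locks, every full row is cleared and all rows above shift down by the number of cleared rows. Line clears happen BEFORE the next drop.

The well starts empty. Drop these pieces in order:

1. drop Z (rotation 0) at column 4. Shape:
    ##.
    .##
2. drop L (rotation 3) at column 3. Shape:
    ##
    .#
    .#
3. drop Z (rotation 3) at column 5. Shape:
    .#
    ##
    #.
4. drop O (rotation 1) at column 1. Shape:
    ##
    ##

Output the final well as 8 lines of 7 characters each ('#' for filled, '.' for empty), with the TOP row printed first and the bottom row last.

Answer: .......
.......
.......
...##.#
....###
....##.
.##.##.
.##..##

Derivation:
Drop 1: Z rot0 at col 4 lands with bottom-row=0; cleared 0 line(s) (total 0); column heights now [0 0 0 0 2 2 1], max=2
Drop 2: L rot3 at col 3 lands with bottom-row=2; cleared 0 line(s) (total 0); column heights now [0 0 0 5 5 2 1], max=5
Drop 3: Z rot3 at col 5 lands with bottom-row=2; cleared 0 line(s) (total 0); column heights now [0 0 0 5 5 4 5], max=5
Drop 4: O rot1 at col 1 lands with bottom-row=0; cleared 0 line(s) (total 0); column heights now [0 2 2 5 5 4 5], max=5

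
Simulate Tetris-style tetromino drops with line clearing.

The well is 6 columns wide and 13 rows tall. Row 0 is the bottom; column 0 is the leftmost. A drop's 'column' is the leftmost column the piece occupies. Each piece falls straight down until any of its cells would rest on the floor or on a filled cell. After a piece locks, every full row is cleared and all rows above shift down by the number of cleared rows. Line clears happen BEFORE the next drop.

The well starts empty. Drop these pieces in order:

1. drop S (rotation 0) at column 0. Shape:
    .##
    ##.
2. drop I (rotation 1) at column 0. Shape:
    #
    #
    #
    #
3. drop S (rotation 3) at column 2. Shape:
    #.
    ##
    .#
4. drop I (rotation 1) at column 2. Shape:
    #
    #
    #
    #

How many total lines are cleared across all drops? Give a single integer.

Drop 1: S rot0 at col 0 lands with bottom-row=0; cleared 0 line(s) (total 0); column heights now [1 2 2 0 0 0], max=2
Drop 2: I rot1 at col 0 lands with bottom-row=1; cleared 0 line(s) (total 0); column heights now [5 2 2 0 0 0], max=5
Drop 3: S rot3 at col 2 lands with bottom-row=1; cleared 0 line(s) (total 0); column heights now [5 2 4 3 0 0], max=5
Drop 4: I rot1 at col 2 lands with bottom-row=4; cleared 0 line(s) (total 0); column heights now [5 2 8 3 0 0], max=8

Answer: 0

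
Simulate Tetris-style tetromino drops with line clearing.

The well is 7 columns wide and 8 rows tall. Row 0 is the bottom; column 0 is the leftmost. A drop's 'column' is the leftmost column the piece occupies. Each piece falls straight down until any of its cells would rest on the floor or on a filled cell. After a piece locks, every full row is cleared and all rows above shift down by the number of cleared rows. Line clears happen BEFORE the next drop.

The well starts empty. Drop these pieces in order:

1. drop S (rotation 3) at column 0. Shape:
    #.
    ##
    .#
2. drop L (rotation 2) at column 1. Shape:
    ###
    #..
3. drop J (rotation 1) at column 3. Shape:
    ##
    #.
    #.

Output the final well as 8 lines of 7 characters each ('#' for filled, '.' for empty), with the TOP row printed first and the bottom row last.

Answer: .......
...##..
...#...
...#...
.###...
##.....
##.....
.#.....

Derivation:
Drop 1: S rot3 at col 0 lands with bottom-row=0; cleared 0 line(s) (total 0); column heights now [3 2 0 0 0 0 0], max=3
Drop 2: L rot2 at col 1 lands with bottom-row=2; cleared 0 line(s) (total 0); column heights now [3 4 4 4 0 0 0], max=4
Drop 3: J rot1 at col 3 lands with bottom-row=4; cleared 0 line(s) (total 0); column heights now [3 4 4 7 7 0 0], max=7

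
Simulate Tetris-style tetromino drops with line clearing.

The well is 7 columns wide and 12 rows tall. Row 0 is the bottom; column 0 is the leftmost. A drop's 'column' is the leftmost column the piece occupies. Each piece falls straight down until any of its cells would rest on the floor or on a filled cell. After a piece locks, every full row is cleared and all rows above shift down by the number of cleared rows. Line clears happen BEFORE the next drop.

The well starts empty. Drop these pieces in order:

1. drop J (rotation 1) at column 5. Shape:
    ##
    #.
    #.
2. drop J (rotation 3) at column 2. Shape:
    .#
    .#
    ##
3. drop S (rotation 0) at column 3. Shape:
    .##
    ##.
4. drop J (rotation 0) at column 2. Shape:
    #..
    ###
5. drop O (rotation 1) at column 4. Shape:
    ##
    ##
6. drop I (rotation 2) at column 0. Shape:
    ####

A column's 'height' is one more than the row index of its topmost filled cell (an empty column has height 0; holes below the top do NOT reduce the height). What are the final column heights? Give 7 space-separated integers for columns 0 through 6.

Answer: 8 8 8 8 8 8 3

Derivation:
Drop 1: J rot1 at col 5 lands with bottom-row=0; cleared 0 line(s) (total 0); column heights now [0 0 0 0 0 3 3], max=3
Drop 2: J rot3 at col 2 lands with bottom-row=0; cleared 0 line(s) (total 0); column heights now [0 0 1 3 0 3 3], max=3
Drop 3: S rot0 at col 3 lands with bottom-row=3; cleared 0 line(s) (total 0); column heights now [0 0 1 4 5 5 3], max=5
Drop 4: J rot0 at col 2 lands with bottom-row=5; cleared 0 line(s) (total 0); column heights now [0 0 7 6 6 5 3], max=7
Drop 5: O rot1 at col 4 lands with bottom-row=6; cleared 0 line(s) (total 0); column heights now [0 0 7 6 8 8 3], max=8
Drop 6: I rot2 at col 0 lands with bottom-row=7; cleared 0 line(s) (total 0); column heights now [8 8 8 8 8 8 3], max=8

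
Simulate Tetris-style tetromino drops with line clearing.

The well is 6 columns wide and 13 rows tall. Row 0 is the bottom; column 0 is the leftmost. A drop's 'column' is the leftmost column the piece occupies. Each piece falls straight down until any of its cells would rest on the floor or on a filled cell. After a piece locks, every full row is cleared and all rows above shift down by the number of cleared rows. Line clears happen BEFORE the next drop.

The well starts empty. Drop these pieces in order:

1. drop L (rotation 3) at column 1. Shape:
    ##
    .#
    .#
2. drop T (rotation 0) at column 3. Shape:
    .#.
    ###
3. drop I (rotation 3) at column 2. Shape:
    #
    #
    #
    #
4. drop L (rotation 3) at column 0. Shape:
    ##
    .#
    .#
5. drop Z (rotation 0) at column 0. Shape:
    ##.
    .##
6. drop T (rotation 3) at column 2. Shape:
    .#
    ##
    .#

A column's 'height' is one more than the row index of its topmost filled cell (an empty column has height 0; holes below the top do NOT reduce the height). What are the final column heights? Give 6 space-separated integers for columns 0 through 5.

Drop 1: L rot3 at col 1 lands with bottom-row=0; cleared 0 line(s) (total 0); column heights now [0 3 3 0 0 0], max=3
Drop 2: T rot0 at col 3 lands with bottom-row=0; cleared 0 line(s) (total 0); column heights now [0 3 3 1 2 1], max=3
Drop 3: I rot3 at col 2 lands with bottom-row=3; cleared 0 line(s) (total 0); column heights now [0 3 7 1 2 1], max=7
Drop 4: L rot3 at col 0 lands with bottom-row=3; cleared 0 line(s) (total 0); column heights now [6 6 7 1 2 1], max=7
Drop 5: Z rot0 at col 0 lands with bottom-row=7; cleared 0 line(s) (total 0); column heights now [9 9 8 1 2 1], max=9
Drop 6: T rot3 at col 2 lands with bottom-row=7; cleared 0 line(s) (total 0); column heights now [9 9 9 10 2 1], max=10

Answer: 9 9 9 10 2 1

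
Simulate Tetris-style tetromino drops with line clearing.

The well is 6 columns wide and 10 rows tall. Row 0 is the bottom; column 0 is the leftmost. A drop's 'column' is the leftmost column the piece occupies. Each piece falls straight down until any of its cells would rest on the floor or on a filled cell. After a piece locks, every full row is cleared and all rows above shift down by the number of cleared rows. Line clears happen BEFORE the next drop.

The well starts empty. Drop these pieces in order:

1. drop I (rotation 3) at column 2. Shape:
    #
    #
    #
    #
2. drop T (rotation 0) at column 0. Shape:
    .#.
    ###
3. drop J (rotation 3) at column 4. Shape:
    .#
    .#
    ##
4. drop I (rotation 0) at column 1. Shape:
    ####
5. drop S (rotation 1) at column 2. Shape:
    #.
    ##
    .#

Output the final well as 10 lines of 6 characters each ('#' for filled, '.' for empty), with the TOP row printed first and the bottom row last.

Drop 1: I rot3 at col 2 lands with bottom-row=0; cleared 0 line(s) (total 0); column heights now [0 0 4 0 0 0], max=4
Drop 2: T rot0 at col 0 lands with bottom-row=4; cleared 0 line(s) (total 0); column heights now [5 6 5 0 0 0], max=6
Drop 3: J rot3 at col 4 lands with bottom-row=0; cleared 0 line(s) (total 0); column heights now [5 6 5 0 1 3], max=6
Drop 4: I rot0 at col 1 lands with bottom-row=6; cleared 0 line(s) (total 0); column heights now [5 7 7 7 7 3], max=7
Drop 5: S rot1 at col 2 lands with bottom-row=7; cleared 0 line(s) (total 0); column heights now [5 7 10 9 7 3], max=10

Answer: ..#...
..##..
...#..
.####.
.#....
###...
..#...
..#..#
..#..#
..#.##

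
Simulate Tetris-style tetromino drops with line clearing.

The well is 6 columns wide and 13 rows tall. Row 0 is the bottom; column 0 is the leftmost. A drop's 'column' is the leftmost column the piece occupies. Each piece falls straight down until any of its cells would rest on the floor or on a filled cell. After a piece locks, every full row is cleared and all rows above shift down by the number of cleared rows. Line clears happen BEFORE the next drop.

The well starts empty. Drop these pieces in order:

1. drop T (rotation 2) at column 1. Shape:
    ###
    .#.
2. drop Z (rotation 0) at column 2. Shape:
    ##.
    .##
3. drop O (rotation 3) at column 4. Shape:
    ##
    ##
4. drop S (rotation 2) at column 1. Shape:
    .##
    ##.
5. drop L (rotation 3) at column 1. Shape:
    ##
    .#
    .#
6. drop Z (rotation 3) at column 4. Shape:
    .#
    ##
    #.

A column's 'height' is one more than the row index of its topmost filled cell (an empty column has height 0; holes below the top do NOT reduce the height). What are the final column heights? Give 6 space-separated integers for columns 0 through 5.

Answer: 0 9 9 6 7 8

Derivation:
Drop 1: T rot2 at col 1 lands with bottom-row=0; cleared 0 line(s) (total 0); column heights now [0 2 2 2 0 0], max=2
Drop 2: Z rot0 at col 2 lands with bottom-row=2; cleared 0 line(s) (total 0); column heights now [0 2 4 4 3 0], max=4
Drop 3: O rot3 at col 4 lands with bottom-row=3; cleared 0 line(s) (total 0); column heights now [0 2 4 4 5 5], max=5
Drop 4: S rot2 at col 1 lands with bottom-row=4; cleared 0 line(s) (total 0); column heights now [0 5 6 6 5 5], max=6
Drop 5: L rot3 at col 1 lands with bottom-row=6; cleared 0 line(s) (total 0); column heights now [0 9 9 6 5 5], max=9
Drop 6: Z rot3 at col 4 lands with bottom-row=5; cleared 0 line(s) (total 0); column heights now [0 9 9 6 7 8], max=9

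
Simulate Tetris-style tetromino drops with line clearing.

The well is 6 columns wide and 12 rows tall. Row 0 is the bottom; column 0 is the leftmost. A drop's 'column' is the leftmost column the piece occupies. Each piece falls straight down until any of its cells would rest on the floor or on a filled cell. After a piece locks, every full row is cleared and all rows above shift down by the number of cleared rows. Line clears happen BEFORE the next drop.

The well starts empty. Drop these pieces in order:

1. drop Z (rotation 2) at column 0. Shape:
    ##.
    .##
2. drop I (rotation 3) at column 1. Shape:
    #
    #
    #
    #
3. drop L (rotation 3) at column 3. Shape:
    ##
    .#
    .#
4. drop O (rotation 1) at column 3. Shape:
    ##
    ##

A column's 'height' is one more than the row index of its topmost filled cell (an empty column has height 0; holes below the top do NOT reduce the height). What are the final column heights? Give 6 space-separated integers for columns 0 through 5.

Answer: 2 6 1 5 5 0

Derivation:
Drop 1: Z rot2 at col 0 lands with bottom-row=0; cleared 0 line(s) (total 0); column heights now [2 2 1 0 0 0], max=2
Drop 2: I rot3 at col 1 lands with bottom-row=2; cleared 0 line(s) (total 0); column heights now [2 6 1 0 0 0], max=6
Drop 3: L rot3 at col 3 lands with bottom-row=0; cleared 0 line(s) (total 0); column heights now [2 6 1 3 3 0], max=6
Drop 4: O rot1 at col 3 lands with bottom-row=3; cleared 0 line(s) (total 0); column heights now [2 6 1 5 5 0], max=6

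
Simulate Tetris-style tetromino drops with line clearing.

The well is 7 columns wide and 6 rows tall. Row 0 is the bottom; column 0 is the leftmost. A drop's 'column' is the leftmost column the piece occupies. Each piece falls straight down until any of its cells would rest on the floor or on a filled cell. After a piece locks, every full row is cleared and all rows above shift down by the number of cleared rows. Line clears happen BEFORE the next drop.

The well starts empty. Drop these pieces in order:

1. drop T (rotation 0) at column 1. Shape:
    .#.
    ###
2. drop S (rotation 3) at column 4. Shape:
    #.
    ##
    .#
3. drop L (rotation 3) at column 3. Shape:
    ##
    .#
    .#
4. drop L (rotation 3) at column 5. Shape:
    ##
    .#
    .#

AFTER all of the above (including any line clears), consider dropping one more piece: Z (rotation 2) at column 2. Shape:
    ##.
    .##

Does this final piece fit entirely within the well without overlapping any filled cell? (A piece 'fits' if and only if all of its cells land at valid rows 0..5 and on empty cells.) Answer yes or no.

Answer: no

Derivation:
Drop 1: T rot0 at col 1 lands with bottom-row=0; cleared 0 line(s) (total 0); column heights now [0 1 2 1 0 0 0], max=2
Drop 2: S rot3 at col 4 lands with bottom-row=0; cleared 0 line(s) (total 0); column heights now [0 1 2 1 3 2 0], max=3
Drop 3: L rot3 at col 3 lands with bottom-row=3; cleared 0 line(s) (total 0); column heights now [0 1 2 6 6 2 0], max=6
Drop 4: L rot3 at col 5 lands with bottom-row=0; cleared 0 line(s) (total 0); column heights now [0 1 2 6 6 3 3], max=6
Test piece Z rot2 at col 2 (width 3): heights before test = [0 1 2 6 6 3 3]; fits = False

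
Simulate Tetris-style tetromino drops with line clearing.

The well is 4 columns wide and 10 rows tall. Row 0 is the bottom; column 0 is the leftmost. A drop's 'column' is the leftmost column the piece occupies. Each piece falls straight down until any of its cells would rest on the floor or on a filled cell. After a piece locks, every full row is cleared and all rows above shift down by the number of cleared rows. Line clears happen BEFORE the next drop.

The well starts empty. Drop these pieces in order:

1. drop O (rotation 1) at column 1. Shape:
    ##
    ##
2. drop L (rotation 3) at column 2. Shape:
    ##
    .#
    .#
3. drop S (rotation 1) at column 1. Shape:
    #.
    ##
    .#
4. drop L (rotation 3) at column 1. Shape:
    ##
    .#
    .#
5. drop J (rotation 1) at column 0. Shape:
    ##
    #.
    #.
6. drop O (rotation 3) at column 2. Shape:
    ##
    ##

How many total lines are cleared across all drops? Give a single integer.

Answer: 1

Derivation:
Drop 1: O rot1 at col 1 lands with bottom-row=0; cleared 0 line(s) (total 0); column heights now [0 2 2 0], max=2
Drop 2: L rot3 at col 2 lands with bottom-row=0; cleared 0 line(s) (total 0); column heights now [0 2 3 3], max=3
Drop 3: S rot1 at col 1 lands with bottom-row=3; cleared 0 line(s) (total 0); column heights now [0 6 5 3], max=6
Drop 4: L rot3 at col 1 lands with bottom-row=5; cleared 0 line(s) (total 0); column heights now [0 8 8 3], max=8
Drop 5: J rot1 at col 0 lands with bottom-row=6; cleared 0 line(s) (total 0); column heights now [9 9 8 3], max=9
Drop 6: O rot3 at col 2 lands with bottom-row=8; cleared 1 line(s) (total 1); column heights now [8 8 9 9], max=9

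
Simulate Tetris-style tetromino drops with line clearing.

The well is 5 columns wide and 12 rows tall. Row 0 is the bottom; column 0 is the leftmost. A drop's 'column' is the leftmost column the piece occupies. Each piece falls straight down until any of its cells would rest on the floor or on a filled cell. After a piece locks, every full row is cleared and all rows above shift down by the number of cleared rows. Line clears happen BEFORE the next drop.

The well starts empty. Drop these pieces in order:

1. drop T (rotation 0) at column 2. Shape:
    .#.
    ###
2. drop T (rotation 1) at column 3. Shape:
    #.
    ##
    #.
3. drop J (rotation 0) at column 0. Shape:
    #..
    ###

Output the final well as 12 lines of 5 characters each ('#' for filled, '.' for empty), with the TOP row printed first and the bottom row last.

Answer: .....
.....
.....
.....
.....
.....
.....
...#.
...##
#..#.
####.
..###

Derivation:
Drop 1: T rot0 at col 2 lands with bottom-row=0; cleared 0 line(s) (total 0); column heights now [0 0 1 2 1], max=2
Drop 2: T rot1 at col 3 lands with bottom-row=2; cleared 0 line(s) (total 0); column heights now [0 0 1 5 4], max=5
Drop 3: J rot0 at col 0 lands with bottom-row=1; cleared 0 line(s) (total 0); column heights now [3 2 2 5 4], max=5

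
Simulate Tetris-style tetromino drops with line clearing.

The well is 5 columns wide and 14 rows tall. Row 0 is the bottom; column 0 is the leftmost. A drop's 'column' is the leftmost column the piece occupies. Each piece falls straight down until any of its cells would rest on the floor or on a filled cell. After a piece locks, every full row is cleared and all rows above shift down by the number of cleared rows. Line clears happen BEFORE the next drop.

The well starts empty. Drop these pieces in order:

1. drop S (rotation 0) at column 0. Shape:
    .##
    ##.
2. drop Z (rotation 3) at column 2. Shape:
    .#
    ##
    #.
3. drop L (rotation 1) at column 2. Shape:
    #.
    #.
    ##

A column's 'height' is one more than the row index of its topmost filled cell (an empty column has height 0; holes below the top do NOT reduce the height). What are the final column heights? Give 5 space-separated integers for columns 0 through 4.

Drop 1: S rot0 at col 0 lands with bottom-row=0; cleared 0 line(s) (total 0); column heights now [1 2 2 0 0], max=2
Drop 2: Z rot3 at col 2 lands with bottom-row=2; cleared 0 line(s) (total 0); column heights now [1 2 4 5 0], max=5
Drop 3: L rot1 at col 2 lands with bottom-row=5; cleared 0 line(s) (total 0); column heights now [1 2 8 6 0], max=8

Answer: 1 2 8 6 0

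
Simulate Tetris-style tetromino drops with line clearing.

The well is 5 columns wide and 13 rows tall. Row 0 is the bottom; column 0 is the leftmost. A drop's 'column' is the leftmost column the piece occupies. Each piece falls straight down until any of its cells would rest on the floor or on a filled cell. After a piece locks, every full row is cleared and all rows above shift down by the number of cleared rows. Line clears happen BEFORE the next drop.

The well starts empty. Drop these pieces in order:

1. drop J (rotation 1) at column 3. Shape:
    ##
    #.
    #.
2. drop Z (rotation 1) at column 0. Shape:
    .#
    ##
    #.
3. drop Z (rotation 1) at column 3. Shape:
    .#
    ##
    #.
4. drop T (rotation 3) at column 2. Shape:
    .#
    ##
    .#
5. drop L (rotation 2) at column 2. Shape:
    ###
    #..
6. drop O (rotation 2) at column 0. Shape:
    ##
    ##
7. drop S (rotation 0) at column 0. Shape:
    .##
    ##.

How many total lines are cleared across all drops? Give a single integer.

Drop 1: J rot1 at col 3 lands with bottom-row=0; cleared 0 line(s) (total 0); column heights now [0 0 0 3 3], max=3
Drop 2: Z rot1 at col 0 lands with bottom-row=0; cleared 0 line(s) (total 0); column heights now [2 3 0 3 3], max=3
Drop 3: Z rot1 at col 3 lands with bottom-row=3; cleared 0 line(s) (total 0); column heights now [2 3 0 5 6], max=6
Drop 4: T rot3 at col 2 lands with bottom-row=5; cleared 0 line(s) (total 0); column heights now [2 3 7 8 6], max=8
Drop 5: L rot2 at col 2 lands with bottom-row=7; cleared 0 line(s) (total 0); column heights now [2 3 9 9 9], max=9
Drop 6: O rot2 at col 0 lands with bottom-row=3; cleared 0 line(s) (total 0); column heights now [5 5 9 9 9], max=9
Drop 7: S rot0 at col 0 lands with bottom-row=8; cleared 1 line(s) (total 1); column heights now [5 9 9 8 6], max=9

Answer: 1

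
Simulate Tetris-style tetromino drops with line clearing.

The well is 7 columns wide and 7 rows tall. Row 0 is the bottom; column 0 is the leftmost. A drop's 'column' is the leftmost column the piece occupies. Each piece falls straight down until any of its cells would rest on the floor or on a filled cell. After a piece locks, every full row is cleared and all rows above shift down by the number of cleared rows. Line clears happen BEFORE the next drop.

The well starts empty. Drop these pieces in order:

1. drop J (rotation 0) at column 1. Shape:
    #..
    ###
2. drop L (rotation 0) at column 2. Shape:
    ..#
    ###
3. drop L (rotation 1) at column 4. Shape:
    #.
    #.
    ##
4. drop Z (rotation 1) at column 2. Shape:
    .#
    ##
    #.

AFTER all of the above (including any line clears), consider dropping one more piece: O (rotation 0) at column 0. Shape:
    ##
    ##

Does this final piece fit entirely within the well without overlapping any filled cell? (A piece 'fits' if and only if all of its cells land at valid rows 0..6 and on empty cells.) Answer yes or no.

Answer: yes

Derivation:
Drop 1: J rot0 at col 1 lands with bottom-row=0; cleared 0 line(s) (total 0); column heights now [0 2 1 1 0 0 0], max=2
Drop 2: L rot0 at col 2 lands with bottom-row=1; cleared 0 line(s) (total 0); column heights now [0 2 2 2 3 0 0], max=3
Drop 3: L rot1 at col 4 lands with bottom-row=3; cleared 0 line(s) (total 0); column heights now [0 2 2 2 6 4 0], max=6
Drop 4: Z rot1 at col 2 lands with bottom-row=2; cleared 0 line(s) (total 0); column heights now [0 2 4 5 6 4 0], max=6
Test piece O rot0 at col 0 (width 2): heights before test = [0 2 4 5 6 4 0]; fits = True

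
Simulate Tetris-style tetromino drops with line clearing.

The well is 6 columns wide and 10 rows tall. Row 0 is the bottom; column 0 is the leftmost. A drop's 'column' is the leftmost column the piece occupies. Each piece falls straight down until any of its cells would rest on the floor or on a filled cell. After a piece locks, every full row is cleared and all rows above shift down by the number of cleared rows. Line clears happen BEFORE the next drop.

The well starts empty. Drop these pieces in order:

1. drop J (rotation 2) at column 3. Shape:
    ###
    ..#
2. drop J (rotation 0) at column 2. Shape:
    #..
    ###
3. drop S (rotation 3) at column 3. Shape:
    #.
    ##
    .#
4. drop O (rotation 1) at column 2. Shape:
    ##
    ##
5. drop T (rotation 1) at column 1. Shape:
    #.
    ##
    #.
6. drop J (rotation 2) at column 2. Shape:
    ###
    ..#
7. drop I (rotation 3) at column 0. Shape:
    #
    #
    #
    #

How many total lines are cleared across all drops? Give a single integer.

Drop 1: J rot2 at col 3 lands with bottom-row=0; cleared 0 line(s) (total 0); column heights now [0 0 0 2 2 2], max=2
Drop 2: J rot0 at col 2 lands with bottom-row=2; cleared 0 line(s) (total 0); column heights now [0 0 4 3 3 2], max=4
Drop 3: S rot3 at col 3 lands with bottom-row=3; cleared 0 line(s) (total 0); column heights now [0 0 4 6 5 2], max=6
Drop 4: O rot1 at col 2 lands with bottom-row=6; cleared 0 line(s) (total 0); column heights now [0 0 8 8 5 2], max=8
Drop 5: T rot1 at col 1 lands with bottom-row=7; cleared 0 line(s) (total 0); column heights now [0 10 9 8 5 2], max=10
Drop 6: J rot2 at col 2 lands with bottom-row=8; cleared 0 line(s) (total 0); column heights now [0 10 10 10 10 2], max=10
Drop 7: I rot3 at col 0 lands with bottom-row=0; cleared 0 line(s) (total 0); column heights now [4 10 10 10 10 2], max=10

Answer: 0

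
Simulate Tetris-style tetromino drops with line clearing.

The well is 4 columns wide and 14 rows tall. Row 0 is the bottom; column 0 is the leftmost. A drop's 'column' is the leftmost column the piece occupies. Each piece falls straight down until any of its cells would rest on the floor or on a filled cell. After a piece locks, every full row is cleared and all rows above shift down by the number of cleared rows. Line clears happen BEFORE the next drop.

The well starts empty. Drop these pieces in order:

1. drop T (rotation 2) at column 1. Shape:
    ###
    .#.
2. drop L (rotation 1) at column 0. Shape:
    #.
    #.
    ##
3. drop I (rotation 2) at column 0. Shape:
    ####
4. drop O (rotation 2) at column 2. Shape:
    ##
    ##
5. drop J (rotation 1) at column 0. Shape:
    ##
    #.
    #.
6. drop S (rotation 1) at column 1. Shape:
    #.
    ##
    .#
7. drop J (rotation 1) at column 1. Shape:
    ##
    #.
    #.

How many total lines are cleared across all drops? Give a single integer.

Drop 1: T rot2 at col 1 lands with bottom-row=0; cleared 0 line(s) (total 0); column heights now [0 2 2 2], max=2
Drop 2: L rot1 at col 0 lands with bottom-row=2; cleared 0 line(s) (total 0); column heights now [5 3 2 2], max=5
Drop 3: I rot2 at col 0 lands with bottom-row=5; cleared 1 line(s) (total 1); column heights now [5 3 2 2], max=5
Drop 4: O rot2 at col 2 lands with bottom-row=2; cleared 1 line(s) (total 2); column heights now [4 2 3 3], max=4
Drop 5: J rot1 at col 0 lands with bottom-row=4; cleared 0 line(s) (total 2); column heights now [7 7 3 3], max=7
Drop 6: S rot1 at col 1 lands with bottom-row=6; cleared 0 line(s) (total 2); column heights now [7 9 8 3], max=9
Drop 7: J rot1 at col 1 lands with bottom-row=9; cleared 0 line(s) (total 2); column heights now [7 12 12 3], max=12

Answer: 2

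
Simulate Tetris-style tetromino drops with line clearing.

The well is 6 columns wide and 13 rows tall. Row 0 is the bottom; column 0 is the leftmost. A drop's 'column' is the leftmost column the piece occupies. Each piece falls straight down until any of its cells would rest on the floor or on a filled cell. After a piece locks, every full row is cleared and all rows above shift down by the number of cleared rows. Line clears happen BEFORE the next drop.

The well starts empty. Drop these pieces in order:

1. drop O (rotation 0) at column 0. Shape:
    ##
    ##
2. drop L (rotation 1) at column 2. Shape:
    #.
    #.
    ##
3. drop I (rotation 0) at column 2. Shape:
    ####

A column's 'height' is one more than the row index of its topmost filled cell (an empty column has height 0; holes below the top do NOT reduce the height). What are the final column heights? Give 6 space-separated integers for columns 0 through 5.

Drop 1: O rot0 at col 0 lands with bottom-row=0; cleared 0 line(s) (total 0); column heights now [2 2 0 0 0 0], max=2
Drop 2: L rot1 at col 2 lands with bottom-row=0; cleared 0 line(s) (total 0); column heights now [2 2 3 1 0 0], max=3
Drop 3: I rot0 at col 2 lands with bottom-row=3; cleared 0 line(s) (total 0); column heights now [2 2 4 4 4 4], max=4

Answer: 2 2 4 4 4 4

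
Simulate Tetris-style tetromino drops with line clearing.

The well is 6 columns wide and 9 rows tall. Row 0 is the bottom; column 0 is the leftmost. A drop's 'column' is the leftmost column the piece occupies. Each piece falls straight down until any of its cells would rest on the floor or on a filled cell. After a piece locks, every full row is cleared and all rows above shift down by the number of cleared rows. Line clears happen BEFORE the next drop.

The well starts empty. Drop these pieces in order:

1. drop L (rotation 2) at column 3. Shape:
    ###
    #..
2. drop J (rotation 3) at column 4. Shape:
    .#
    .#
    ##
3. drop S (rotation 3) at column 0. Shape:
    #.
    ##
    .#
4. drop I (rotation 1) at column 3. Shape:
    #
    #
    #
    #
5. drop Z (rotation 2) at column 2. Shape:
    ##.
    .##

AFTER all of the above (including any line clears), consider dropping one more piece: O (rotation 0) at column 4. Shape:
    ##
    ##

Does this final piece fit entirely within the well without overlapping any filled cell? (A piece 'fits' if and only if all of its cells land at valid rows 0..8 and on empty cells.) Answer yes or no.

Drop 1: L rot2 at col 3 lands with bottom-row=0; cleared 0 line(s) (total 0); column heights now [0 0 0 2 2 2], max=2
Drop 2: J rot3 at col 4 lands with bottom-row=2; cleared 0 line(s) (total 0); column heights now [0 0 0 2 3 5], max=5
Drop 3: S rot3 at col 0 lands with bottom-row=0; cleared 0 line(s) (total 0); column heights now [3 2 0 2 3 5], max=5
Drop 4: I rot1 at col 3 lands with bottom-row=2; cleared 0 line(s) (total 0); column heights now [3 2 0 6 3 5], max=6
Drop 5: Z rot2 at col 2 lands with bottom-row=6; cleared 0 line(s) (total 0); column heights now [3 2 8 8 7 5], max=8
Test piece O rot0 at col 4 (width 2): heights before test = [3 2 8 8 7 5]; fits = True

Answer: yes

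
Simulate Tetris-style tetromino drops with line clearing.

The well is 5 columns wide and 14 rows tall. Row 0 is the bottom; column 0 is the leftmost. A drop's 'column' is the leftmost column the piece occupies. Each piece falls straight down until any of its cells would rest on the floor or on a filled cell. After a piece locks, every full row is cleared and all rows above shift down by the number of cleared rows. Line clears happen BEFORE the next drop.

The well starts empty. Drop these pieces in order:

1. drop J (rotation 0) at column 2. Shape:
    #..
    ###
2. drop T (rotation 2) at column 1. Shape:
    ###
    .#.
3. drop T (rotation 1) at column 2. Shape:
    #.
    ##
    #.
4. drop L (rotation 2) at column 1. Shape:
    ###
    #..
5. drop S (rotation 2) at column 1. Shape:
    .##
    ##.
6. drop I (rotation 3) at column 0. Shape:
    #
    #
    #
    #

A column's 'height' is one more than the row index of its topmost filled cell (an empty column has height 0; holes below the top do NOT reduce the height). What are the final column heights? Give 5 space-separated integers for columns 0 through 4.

Answer: 4 9 10 10 1

Derivation:
Drop 1: J rot0 at col 2 lands with bottom-row=0; cleared 0 line(s) (total 0); column heights now [0 0 2 1 1], max=2
Drop 2: T rot2 at col 1 lands with bottom-row=2; cleared 0 line(s) (total 0); column heights now [0 4 4 4 1], max=4
Drop 3: T rot1 at col 2 lands with bottom-row=4; cleared 0 line(s) (total 0); column heights now [0 4 7 6 1], max=7
Drop 4: L rot2 at col 1 lands with bottom-row=6; cleared 0 line(s) (total 0); column heights now [0 8 8 8 1], max=8
Drop 5: S rot2 at col 1 lands with bottom-row=8; cleared 0 line(s) (total 0); column heights now [0 9 10 10 1], max=10
Drop 6: I rot3 at col 0 lands with bottom-row=0; cleared 0 line(s) (total 0); column heights now [4 9 10 10 1], max=10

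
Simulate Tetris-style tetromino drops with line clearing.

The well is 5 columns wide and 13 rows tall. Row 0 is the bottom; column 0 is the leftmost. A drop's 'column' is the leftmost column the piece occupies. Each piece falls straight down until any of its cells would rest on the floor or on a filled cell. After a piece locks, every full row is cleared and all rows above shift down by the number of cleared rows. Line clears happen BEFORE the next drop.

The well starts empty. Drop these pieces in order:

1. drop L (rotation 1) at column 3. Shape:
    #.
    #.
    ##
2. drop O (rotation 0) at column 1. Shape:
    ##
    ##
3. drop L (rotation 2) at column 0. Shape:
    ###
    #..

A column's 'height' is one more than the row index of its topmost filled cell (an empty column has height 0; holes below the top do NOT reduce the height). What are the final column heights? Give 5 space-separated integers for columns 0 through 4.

Drop 1: L rot1 at col 3 lands with bottom-row=0; cleared 0 line(s) (total 0); column heights now [0 0 0 3 1], max=3
Drop 2: O rot0 at col 1 lands with bottom-row=0; cleared 0 line(s) (total 0); column heights now [0 2 2 3 1], max=3
Drop 3: L rot2 at col 0 lands with bottom-row=1; cleared 0 line(s) (total 0); column heights now [3 3 3 3 1], max=3

Answer: 3 3 3 3 1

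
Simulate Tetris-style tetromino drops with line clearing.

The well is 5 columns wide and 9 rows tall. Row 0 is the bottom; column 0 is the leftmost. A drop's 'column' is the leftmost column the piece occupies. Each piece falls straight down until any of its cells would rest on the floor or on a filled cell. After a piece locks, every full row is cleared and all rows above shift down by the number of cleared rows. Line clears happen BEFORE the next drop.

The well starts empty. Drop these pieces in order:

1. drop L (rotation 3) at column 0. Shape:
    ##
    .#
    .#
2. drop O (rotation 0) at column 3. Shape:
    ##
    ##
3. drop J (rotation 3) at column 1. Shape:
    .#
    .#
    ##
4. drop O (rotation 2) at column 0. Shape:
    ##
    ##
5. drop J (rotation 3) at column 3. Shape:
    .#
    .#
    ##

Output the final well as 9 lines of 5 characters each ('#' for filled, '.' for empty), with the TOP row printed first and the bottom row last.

Answer: .....
.....
.....
###..
###.#
.##.#
##.##
.#.##
.#.##

Derivation:
Drop 1: L rot3 at col 0 lands with bottom-row=0; cleared 0 line(s) (total 0); column heights now [3 3 0 0 0], max=3
Drop 2: O rot0 at col 3 lands with bottom-row=0; cleared 0 line(s) (total 0); column heights now [3 3 0 2 2], max=3
Drop 3: J rot3 at col 1 lands with bottom-row=3; cleared 0 line(s) (total 0); column heights now [3 4 6 2 2], max=6
Drop 4: O rot2 at col 0 lands with bottom-row=4; cleared 0 line(s) (total 0); column heights now [6 6 6 2 2], max=6
Drop 5: J rot3 at col 3 lands with bottom-row=2; cleared 0 line(s) (total 0); column heights now [6 6 6 3 5], max=6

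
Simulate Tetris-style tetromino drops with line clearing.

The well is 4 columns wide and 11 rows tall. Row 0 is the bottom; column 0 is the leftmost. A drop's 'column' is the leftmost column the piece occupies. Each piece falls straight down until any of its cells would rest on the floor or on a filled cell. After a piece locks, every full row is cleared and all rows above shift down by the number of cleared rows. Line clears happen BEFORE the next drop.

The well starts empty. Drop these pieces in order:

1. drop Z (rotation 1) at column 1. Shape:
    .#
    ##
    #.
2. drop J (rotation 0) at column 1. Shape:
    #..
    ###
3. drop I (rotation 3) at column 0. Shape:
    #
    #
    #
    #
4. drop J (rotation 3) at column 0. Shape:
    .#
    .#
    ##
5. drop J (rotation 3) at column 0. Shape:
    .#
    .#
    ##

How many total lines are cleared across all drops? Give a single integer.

Drop 1: Z rot1 at col 1 lands with bottom-row=0; cleared 0 line(s) (total 0); column heights now [0 2 3 0], max=3
Drop 2: J rot0 at col 1 lands with bottom-row=3; cleared 0 line(s) (total 0); column heights now [0 5 4 4], max=5
Drop 3: I rot3 at col 0 lands with bottom-row=0; cleared 1 line(s) (total 1); column heights now [3 4 3 0], max=4
Drop 4: J rot3 at col 0 lands with bottom-row=4; cleared 0 line(s) (total 1); column heights now [5 7 3 0], max=7
Drop 5: J rot3 at col 0 lands with bottom-row=7; cleared 0 line(s) (total 1); column heights now [8 10 3 0], max=10

Answer: 1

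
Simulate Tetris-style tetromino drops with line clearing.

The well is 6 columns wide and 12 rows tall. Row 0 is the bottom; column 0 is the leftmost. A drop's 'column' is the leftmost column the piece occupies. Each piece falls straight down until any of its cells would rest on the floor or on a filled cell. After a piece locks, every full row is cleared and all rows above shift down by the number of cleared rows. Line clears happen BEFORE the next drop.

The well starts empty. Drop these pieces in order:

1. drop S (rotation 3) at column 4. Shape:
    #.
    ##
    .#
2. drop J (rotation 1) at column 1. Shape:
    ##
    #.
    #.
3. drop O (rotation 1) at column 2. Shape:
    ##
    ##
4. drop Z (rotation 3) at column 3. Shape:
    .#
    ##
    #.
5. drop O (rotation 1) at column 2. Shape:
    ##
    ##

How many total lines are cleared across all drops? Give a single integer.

Drop 1: S rot3 at col 4 lands with bottom-row=0; cleared 0 line(s) (total 0); column heights now [0 0 0 0 3 2], max=3
Drop 2: J rot1 at col 1 lands with bottom-row=0; cleared 0 line(s) (total 0); column heights now [0 3 3 0 3 2], max=3
Drop 3: O rot1 at col 2 lands with bottom-row=3; cleared 0 line(s) (total 0); column heights now [0 3 5 5 3 2], max=5
Drop 4: Z rot3 at col 3 lands with bottom-row=5; cleared 0 line(s) (total 0); column heights now [0 3 5 7 8 2], max=8
Drop 5: O rot1 at col 2 lands with bottom-row=7; cleared 0 line(s) (total 0); column heights now [0 3 9 9 8 2], max=9

Answer: 0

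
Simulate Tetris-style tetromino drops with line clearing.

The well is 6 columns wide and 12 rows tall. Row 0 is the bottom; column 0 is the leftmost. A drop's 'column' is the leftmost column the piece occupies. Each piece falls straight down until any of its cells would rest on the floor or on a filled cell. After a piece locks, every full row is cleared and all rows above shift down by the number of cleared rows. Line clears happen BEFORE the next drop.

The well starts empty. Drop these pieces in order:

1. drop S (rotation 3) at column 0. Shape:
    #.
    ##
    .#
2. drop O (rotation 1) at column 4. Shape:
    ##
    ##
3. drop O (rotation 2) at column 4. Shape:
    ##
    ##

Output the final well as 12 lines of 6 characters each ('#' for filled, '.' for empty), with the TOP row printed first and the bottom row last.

Drop 1: S rot3 at col 0 lands with bottom-row=0; cleared 0 line(s) (total 0); column heights now [3 2 0 0 0 0], max=3
Drop 2: O rot1 at col 4 lands with bottom-row=0; cleared 0 line(s) (total 0); column heights now [3 2 0 0 2 2], max=3
Drop 3: O rot2 at col 4 lands with bottom-row=2; cleared 0 line(s) (total 0); column heights now [3 2 0 0 4 4], max=4

Answer: ......
......
......
......
......
......
......
......
....##
#...##
##..##
.#..##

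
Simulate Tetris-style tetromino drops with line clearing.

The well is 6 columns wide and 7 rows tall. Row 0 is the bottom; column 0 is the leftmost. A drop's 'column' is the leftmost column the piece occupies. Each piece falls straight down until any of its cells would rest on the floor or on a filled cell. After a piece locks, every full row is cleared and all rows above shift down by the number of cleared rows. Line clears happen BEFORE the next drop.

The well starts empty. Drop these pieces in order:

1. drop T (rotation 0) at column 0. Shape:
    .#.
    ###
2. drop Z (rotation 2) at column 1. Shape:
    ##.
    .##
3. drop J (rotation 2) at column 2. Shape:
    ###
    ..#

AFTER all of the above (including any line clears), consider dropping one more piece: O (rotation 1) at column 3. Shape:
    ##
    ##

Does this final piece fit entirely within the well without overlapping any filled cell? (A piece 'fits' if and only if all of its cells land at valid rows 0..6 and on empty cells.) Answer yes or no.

Answer: yes

Derivation:
Drop 1: T rot0 at col 0 lands with bottom-row=0; cleared 0 line(s) (total 0); column heights now [1 2 1 0 0 0], max=2
Drop 2: Z rot2 at col 1 lands with bottom-row=1; cleared 0 line(s) (total 0); column heights now [1 3 3 2 0 0], max=3
Drop 3: J rot2 at col 2 lands with bottom-row=2; cleared 0 line(s) (total 0); column heights now [1 3 4 4 4 0], max=4
Test piece O rot1 at col 3 (width 2): heights before test = [1 3 4 4 4 0]; fits = True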